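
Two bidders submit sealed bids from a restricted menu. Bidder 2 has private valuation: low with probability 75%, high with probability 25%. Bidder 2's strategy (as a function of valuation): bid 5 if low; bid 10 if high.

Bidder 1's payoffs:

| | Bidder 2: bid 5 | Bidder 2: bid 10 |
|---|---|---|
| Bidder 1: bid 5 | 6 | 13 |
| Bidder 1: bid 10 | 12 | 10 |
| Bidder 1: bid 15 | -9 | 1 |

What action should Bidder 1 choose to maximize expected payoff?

bid 10

E[bid 5] = 0.75·(6) + 0.25·(13) = 7.75
E[bid 10] = 0.75·(12) + 0.25·(10) = 11.5
E[bid 15] = 0.75·(-9) + 0.25·(1) = -6.5
Best response: bid 10 (11.5 is the largest).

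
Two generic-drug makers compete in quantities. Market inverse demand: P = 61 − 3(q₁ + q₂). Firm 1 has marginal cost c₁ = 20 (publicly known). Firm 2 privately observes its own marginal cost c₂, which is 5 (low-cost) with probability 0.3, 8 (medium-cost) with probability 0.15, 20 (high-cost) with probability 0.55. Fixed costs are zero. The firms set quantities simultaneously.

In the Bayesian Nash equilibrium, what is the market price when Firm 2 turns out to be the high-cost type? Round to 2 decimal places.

Type-c best response for Firm 2: q₂(c) = (61 − c)/6 − q₁/2.
Firm 1 maximizes expected profit; its first-order condition is 61 − 6q₁ − 3E[q₂] − 20 = 0.
Substituting E[q₂] and solving: E[c₂] = 13.7, so q₁ = (61 − 2·20 + 13.7)/9 = 3.85556.
q₂(high-cost) = 4.90556, so P = 61 − 3·(3.85556 + 4.90556) = 34.7167.

34.72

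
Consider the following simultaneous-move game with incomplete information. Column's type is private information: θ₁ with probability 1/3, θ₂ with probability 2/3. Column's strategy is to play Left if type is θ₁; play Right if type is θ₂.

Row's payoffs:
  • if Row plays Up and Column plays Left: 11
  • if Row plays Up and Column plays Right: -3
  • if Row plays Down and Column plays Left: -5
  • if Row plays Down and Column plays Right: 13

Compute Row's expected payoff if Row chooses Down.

E[Down] = 1/3·(-5) + 2/3·13 = (-5/3) + 26/3 = 7

7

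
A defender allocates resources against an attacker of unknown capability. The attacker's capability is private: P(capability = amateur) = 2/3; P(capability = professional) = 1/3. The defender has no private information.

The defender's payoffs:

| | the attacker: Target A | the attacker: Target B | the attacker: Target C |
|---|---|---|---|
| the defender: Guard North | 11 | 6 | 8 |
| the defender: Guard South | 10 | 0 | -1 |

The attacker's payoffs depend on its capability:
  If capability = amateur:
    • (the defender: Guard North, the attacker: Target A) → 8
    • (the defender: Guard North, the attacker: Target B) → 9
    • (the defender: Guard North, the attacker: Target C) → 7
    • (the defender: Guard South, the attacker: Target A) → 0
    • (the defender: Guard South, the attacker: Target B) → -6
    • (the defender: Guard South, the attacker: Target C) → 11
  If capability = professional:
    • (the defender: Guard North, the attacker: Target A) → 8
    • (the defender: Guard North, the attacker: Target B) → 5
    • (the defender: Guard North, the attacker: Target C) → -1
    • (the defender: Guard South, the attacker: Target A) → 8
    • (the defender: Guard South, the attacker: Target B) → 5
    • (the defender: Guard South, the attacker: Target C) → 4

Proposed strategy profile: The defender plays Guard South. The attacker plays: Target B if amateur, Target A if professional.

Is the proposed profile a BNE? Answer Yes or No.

The defender plays Guard South: E[Guard South] = 2/3·(0) + 1/3·(10) = 10/3; E[Guard North] = 23/3. Not best-responding. ✗
The attacker (capability amateur), facing Guard South: Target A gives 0, Target B gives -6, Target C gives 11. Proposed Target B is not best — profitable deviation exists. ✗
The attacker (capability professional), facing Guard South: Target A gives 8, Target B gives 5, Target C gives 4. Proposed Target A is best. ✓

No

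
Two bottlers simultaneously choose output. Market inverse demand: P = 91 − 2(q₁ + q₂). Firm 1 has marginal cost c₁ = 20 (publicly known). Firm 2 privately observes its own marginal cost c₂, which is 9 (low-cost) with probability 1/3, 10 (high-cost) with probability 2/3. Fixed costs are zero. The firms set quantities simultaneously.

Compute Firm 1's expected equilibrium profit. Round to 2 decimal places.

204.47

Type-c best response for Firm 2: q₂(c) = (91 − c)/4 − q₁/2.
Firm 1 maximizes expected profit; its first-order condition is 91 − 4q₁ − 2E[q₂] − 20 = 0.
Substituting E[q₂] and solving: E[c₂] = 9.66667, so q₁ = (91 − 2·20 + 9.66667)/6 = 10.1111.
E[P] = 91 − 2·(q₁ + E[q₂]) = 40.2222; Firm 1's expected profit = (E[P] − 20)·q₁ = (40.2222 − 20)·10.1111 = 204.469.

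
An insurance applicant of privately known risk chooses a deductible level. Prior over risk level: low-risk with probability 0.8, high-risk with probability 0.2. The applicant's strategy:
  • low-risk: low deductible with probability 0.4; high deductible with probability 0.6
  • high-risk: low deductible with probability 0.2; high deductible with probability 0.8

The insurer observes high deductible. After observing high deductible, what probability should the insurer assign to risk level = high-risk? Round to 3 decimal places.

Apply Bayes' rule using the sender's strategy as the likelihood.
P(high deductible) = 0.8·0.6 + 0.2·0.8 = 0.64
P(high-risk | high deductible) = (0.2·0.8) / 0.64 = 0.16 / 0.64 = 0.25

0.250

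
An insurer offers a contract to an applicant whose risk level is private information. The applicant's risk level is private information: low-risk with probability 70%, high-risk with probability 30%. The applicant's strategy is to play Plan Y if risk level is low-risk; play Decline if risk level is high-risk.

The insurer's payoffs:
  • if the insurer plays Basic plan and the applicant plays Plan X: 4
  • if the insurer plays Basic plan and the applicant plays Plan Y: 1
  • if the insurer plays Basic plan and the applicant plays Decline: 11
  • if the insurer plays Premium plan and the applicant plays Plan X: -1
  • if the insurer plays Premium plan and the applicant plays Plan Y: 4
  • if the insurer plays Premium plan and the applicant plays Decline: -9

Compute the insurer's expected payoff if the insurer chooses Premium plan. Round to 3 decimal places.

E[Premium plan] = 0.7·4 + 0.3·(-9) = 2.8 + (-2.7) = 0.1

0.100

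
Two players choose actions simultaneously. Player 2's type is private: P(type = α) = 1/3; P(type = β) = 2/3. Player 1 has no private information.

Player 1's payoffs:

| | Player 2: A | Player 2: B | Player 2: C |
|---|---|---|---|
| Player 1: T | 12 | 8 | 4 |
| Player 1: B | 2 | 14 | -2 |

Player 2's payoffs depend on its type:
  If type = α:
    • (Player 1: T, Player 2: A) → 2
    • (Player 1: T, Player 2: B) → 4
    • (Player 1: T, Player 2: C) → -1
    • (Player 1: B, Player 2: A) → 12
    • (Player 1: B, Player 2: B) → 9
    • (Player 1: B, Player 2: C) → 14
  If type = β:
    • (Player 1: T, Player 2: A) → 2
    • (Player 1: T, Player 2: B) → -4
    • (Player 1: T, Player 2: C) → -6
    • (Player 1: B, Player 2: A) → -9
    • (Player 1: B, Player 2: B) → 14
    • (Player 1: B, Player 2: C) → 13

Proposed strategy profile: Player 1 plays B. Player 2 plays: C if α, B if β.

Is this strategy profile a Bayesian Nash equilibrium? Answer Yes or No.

Yes

A profile is a BNE iff every type of every player is best-responding given beliefs about the other side.
Player 1 plays B: E[B] = 1/3·(-2) + 2/3·(14) = 26/3; E[T] = 20/3. Best-responding. ✓
Player 2 (type α), facing B: A gives 12, B gives 9, C gives 14. Proposed C is best. ✓
Player 2 (type β), facing B: A gives -9, B gives 14, C gives 13. Proposed B is best. ✓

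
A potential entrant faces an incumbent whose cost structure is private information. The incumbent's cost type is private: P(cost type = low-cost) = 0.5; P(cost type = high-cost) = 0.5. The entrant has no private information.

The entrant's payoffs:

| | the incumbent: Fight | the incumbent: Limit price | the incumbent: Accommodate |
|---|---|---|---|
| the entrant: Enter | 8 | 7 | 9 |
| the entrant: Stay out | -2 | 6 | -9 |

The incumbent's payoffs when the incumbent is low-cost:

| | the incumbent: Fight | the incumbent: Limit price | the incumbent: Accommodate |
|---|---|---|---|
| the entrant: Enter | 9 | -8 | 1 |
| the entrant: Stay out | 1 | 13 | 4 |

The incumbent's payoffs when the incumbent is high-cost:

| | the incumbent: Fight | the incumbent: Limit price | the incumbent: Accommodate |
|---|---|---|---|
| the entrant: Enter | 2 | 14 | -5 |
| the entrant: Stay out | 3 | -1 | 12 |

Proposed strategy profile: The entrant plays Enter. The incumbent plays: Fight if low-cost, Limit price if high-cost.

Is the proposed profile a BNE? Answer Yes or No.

Yes

A profile is a BNE iff every type of every player is best-responding given beliefs about the other side.
The entrant plays Enter: E[Enter] = 0.5·(8) + 0.5·(7) = 7.5; E[Stay out] = 2. Best-responding. ✓
The incumbent (cost type low-cost), facing Enter: Fight gives 9, Limit price gives -8, Accommodate gives 1. Proposed Fight is best. ✓
The incumbent (cost type high-cost), facing Enter: Fight gives 2, Limit price gives 14, Accommodate gives -5. Proposed Limit price is best. ✓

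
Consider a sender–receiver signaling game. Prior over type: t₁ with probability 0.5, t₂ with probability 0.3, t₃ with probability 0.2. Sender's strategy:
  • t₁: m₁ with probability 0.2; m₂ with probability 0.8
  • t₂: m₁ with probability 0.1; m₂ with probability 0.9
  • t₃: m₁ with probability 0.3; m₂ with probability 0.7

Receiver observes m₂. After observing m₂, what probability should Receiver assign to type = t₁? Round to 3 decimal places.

0.494

P(m₂) = 0.5·0.8 + 0.3·0.9 + 0.2·0.7 = 0.81
P(t₁ | m₂) = (0.5·0.8) / 0.81 = 0.4 / 0.81 = 0.493827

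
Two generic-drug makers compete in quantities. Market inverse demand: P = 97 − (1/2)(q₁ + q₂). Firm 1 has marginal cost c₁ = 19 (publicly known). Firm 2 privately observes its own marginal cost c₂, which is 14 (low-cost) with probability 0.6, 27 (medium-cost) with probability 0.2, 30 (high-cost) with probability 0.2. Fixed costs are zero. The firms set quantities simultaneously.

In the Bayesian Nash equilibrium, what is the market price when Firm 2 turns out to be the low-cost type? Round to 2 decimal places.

42.37

Firm 2 with cost c maximizes (97 − (1/2)(q₁+q₂) − c)·q₂, giving q₂(c) = (97 − c − (1/2)q₁).
E[c₂] = 0.6·14 + 0.2·27 + 0.2·30 = 19.8
Firm 1's FOC against E[q₂] yields q₁ = (97 − 2·19 + E[c₂])/(3/2) = (97 − 38 + 19.8)/(3/2) = 52.5333.
q₂(low-cost) = 56.7333, so P = 97 − (1/2)·(52.5333 + 56.7333) = 42.3667.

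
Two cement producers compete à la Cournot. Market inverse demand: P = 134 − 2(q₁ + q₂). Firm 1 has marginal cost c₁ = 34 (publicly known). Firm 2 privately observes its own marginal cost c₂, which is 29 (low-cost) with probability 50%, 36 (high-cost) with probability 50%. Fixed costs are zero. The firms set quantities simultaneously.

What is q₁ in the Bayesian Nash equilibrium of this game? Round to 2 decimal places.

16.42

Firm 2 with cost c maximizes (134 − 2(q₁+q₂) − c)·q₂, giving q₂(c) = (134 − c − 2q₁)/4.
E[c₂] = 0.5·29 + 0.5·36 = 32.5
Firm 1's FOC against E[q₂] yields q₁ = (134 − 2·34 + E[c₂])/6 = (134 − 68 + 32.5)/6 = 16.4167.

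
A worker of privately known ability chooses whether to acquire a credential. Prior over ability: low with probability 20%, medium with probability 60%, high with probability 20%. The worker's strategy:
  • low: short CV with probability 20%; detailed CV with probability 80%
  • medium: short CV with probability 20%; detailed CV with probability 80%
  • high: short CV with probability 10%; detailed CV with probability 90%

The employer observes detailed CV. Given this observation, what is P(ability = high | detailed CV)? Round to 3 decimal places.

Apply Bayes' rule using the sender's strategy as the likelihood.
P(detailed CV) = 0.2·0.8 + 0.6·0.8 + 0.2·0.9 = 0.82
P(high | detailed CV) = (0.2·0.9) / 0.82 = 0.18 / 0.82 = 0.219512

0.220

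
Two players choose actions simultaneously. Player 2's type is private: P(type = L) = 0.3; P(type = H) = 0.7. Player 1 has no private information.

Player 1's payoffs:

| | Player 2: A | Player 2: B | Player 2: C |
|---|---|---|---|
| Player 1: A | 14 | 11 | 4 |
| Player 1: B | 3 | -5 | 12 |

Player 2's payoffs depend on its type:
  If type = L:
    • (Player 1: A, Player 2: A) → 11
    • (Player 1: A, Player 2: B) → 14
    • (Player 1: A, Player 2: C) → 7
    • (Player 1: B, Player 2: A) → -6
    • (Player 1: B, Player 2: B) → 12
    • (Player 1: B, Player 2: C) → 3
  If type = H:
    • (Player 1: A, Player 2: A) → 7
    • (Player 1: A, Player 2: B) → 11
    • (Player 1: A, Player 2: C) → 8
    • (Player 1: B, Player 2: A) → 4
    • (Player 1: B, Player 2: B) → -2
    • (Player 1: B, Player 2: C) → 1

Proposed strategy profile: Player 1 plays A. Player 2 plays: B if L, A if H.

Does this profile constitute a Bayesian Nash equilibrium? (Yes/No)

Player 1 plays A: E[A] = 0.3·(11) + 0.7·(14) = 13.1; E[B] = 0.6. Best-responding. ✓
Player 2 (type L), facing A: A gives 11, B gives 14, C gives 7. Proposed B is best. ✓
Player 2 (type H), facing A: A gives 7, B gives 11, C gives 8. Proposed A is not best — profitable deviation exists. ✗

No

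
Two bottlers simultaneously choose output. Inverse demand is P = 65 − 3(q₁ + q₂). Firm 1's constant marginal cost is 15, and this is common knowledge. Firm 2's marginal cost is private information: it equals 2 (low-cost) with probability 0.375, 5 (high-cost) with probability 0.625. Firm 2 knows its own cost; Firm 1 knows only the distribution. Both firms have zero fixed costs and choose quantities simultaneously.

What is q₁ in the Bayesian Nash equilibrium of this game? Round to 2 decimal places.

Firm 2 with cost c maximizes (65 − 3(q₁+q₂) − c)·q₂, giving q₂(c) = (65 − c − 3q₁)/6.
E[c₂] = 0.375·2 + 0.625·5 = 3.875
Firm 1's FOC against E[q₂] yields q₁ = (65 − 2·15 + E[c₂])/9 = (65 − 30 + 3.875)/9 = 4.31944.

4.32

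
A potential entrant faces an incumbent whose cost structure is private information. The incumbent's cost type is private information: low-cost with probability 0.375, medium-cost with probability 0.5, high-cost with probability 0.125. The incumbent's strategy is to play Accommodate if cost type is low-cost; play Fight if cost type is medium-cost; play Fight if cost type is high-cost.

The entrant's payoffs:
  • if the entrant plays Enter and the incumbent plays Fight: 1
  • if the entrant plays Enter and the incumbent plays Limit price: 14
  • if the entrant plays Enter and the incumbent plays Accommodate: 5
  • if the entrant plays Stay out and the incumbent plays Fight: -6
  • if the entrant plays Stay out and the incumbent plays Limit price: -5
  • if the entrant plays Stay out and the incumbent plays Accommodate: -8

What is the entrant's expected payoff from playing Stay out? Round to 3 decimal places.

E[Stay out] = 0.375·(-8) + 0.5·(-6) + 0.125·(-6) = (-3) + (-3) + (-0.75) = -6.75

-6.750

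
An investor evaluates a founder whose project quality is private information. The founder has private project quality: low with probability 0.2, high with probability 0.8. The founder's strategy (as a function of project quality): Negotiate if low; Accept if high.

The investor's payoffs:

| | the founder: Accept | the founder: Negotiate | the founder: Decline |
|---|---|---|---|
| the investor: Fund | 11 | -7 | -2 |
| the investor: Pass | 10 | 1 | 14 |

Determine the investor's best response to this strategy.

E[Fund] = 0.2·(-7) + 0.8·(11) = 7.4
E[Pass] = 0.2·(1) + 0.8·(10) = 8.2
Best response: Pass (8.2 is the largest).

Pass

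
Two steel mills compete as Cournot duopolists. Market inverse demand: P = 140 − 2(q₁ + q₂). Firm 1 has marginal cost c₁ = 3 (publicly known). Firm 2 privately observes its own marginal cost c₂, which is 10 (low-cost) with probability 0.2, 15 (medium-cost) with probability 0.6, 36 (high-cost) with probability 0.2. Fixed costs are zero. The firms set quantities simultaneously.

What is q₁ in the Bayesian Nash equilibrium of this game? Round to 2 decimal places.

25.37

Firm 2 with cost c maximizes (140 − 2(q₁+q₂) − c)·q₂, giving q₂(c) = (140 − c − 2q₁)/4.
E[c₂] = 0.2·10 + 0.6·15 + 0.2·36 = 18.2
Firm 1's FOC against E[q₂] yields q₁ = (140 − 2·3 + E[c₂])/6 = (140 − 6 + 18.2)/6 = 25.3667.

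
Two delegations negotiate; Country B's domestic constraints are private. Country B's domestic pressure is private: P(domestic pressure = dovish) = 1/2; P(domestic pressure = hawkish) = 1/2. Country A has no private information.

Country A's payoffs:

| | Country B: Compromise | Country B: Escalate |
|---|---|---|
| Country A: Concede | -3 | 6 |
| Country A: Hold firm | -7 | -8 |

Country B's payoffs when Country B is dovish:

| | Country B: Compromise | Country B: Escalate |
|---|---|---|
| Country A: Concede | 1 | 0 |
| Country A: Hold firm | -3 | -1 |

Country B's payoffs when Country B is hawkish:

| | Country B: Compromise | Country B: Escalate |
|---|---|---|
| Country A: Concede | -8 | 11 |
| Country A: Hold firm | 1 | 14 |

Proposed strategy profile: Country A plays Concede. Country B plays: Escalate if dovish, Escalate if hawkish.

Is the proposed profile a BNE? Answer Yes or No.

A profile is a BNE iff every type of every player is best-responding given beliefs about the other side.
Country A plays Concede: E[Concede] = 1/2·(6) + 1/2·(6) = 6; E[Hold firm] = -8. Best-responding. ✓
Country B (domestic pressure dovish), facing Concede: Compromise gives 1, Escalate gives 0. Proposed Escalate is not best — profitable deviation exists. ✗
Country B (domestic pressure hawkish), facing Concede: Compromise gives -8, Escalate gives 11. Proposed Escalate is best. ✓

No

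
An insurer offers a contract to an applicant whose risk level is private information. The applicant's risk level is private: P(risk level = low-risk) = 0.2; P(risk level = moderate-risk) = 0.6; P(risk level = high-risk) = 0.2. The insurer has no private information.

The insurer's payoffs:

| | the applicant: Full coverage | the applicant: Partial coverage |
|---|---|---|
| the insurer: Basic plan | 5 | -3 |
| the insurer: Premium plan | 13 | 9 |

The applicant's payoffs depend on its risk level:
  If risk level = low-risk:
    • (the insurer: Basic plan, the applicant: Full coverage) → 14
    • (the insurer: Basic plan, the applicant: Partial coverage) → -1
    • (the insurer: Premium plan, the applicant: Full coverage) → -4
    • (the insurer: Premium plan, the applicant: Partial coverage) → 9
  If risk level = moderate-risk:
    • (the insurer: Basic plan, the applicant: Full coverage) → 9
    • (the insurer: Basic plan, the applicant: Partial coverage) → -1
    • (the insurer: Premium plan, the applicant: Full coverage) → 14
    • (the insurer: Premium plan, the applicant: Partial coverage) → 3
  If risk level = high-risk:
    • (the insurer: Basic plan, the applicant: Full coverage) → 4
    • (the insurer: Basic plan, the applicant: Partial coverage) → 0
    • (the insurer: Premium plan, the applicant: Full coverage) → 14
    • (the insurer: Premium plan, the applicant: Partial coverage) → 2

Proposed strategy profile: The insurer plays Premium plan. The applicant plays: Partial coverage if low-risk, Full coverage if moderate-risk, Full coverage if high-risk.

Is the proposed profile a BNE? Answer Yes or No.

The insurer plays Premium plan: E[Premium plan] = 0.2·(9) + 0.6·(13) + 0.2·(13) = 12.2; E[Basic plan] = 3.4. Best-responding. ✓
The applicant (risk level low-risk), facing Premium plan: Full coverage gives -4, Partial coverage gives 9. Proposed Partial coverage is best. ✓
The applicant (risk level moderate-risk), facing Premium plan: Full coverage gives 14, Partial coverage gives 3. Proposed Full coverage is best. ✓
The applicant (risk level high-risk), facing Premium plan: Full coverage gives 14, Partial coverage gives 2. Proposed Full coverage is best. ✓

Yes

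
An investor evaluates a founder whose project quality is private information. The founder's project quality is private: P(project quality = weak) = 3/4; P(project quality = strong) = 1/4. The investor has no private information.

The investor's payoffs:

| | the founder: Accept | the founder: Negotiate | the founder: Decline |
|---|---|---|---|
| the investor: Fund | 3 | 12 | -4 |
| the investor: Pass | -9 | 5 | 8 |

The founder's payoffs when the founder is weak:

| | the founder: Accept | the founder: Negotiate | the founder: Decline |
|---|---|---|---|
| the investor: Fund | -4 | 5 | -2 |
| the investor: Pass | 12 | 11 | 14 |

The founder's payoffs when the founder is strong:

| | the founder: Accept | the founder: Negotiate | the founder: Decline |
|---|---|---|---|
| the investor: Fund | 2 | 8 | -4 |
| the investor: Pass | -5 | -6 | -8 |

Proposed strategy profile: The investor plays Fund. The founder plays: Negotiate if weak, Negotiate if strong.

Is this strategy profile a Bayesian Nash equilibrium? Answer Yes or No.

Yes

The investor plays Fund: E[Fund] = 3/4·(12) + 1/4·(12) = 12; E[Pass] = 5. Best-responding. ✓
The founder (project quality weak), facing Fund: Accept gives -4, Negotiate gives 5, Decline gives -2. Proposed Negotiate is best. ✓
The founder (project quality strong), facing Fund: Accept gives 2, Negotiate gives 8, Decline gives -4. Proposed Negotiate is best. ✓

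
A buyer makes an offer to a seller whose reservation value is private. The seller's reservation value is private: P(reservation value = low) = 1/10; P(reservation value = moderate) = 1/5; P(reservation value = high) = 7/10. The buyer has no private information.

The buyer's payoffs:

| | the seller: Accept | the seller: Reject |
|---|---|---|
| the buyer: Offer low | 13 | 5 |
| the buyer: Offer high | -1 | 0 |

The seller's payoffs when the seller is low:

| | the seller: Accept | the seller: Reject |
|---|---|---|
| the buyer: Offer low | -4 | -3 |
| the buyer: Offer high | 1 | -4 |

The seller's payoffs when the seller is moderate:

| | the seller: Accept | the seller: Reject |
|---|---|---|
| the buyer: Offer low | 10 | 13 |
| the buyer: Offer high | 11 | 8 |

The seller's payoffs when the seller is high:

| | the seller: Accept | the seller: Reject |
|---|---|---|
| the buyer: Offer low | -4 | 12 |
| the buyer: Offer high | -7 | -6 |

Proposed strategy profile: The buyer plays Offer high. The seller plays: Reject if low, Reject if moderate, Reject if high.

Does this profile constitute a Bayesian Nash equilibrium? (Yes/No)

No

The buyer plays Offer high: E[Offer high] = 1/10·(0) + 1/5·(0) + 7/10·(0) = 0; E[Offer low] = 5. Not best-responding. ✗
The seller (reservation value low), facing Offer high: Accept gives 1, Reject gives -4. Proposed Reject is not best — profitable deviation exists. ✗
The seller (reservation value moderate), facing Offer high: Accept gives 11, Reject gives 8. Proposed Reject is not best — profitable deviation exists. ✗
The seller (reservation value high), facing Offer high: Accept gives -7, Reject gives -6. Proposed Reject is best. ✓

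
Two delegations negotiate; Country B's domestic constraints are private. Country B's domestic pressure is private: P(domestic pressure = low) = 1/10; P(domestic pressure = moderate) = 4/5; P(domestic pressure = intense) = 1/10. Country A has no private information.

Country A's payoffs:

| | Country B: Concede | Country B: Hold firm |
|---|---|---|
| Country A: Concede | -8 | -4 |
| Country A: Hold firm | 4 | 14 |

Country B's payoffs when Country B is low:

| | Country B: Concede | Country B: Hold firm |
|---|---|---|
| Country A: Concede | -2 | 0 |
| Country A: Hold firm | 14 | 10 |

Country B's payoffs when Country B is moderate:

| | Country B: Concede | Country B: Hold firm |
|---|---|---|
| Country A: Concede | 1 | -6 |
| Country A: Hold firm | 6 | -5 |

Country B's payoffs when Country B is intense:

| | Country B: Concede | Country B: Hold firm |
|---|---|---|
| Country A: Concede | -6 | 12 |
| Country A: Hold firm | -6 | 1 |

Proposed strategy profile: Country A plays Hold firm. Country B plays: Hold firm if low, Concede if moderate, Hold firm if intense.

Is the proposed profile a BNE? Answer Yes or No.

Country A plays Hold firm: E[Hold firm] = 1/10·(14) + 4/5·(4) + 1/10·(14) = 6; E[Concede] = -36/5. Best-responding. ✓
Country B (domestic pressure low), facing Hold firm: Concede gives 14, Hold firm gives 10. Proposed Hold firm is not best — profitable deviation exists. ✗
Country B (domestic pressure moderate), facing Hold firm: Concede gives 6, Hold firm gives -5. Proposed Concede is best. ✓
Country B (domestic pressure intense), facing Hold firm: Concede gives -6, Hold firm gives 1. Proposed Hold firm is best. ✓

No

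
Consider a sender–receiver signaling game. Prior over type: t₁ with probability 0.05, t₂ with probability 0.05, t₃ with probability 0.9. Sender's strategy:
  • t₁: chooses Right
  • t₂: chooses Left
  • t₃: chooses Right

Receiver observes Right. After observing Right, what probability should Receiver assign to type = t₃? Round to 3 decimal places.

P(Right) = 0.05·1 + 0.05·0 + 0.9·1 = 0.95
P(t₃ | Right) = (0.9·1) / 0.95 = 0.9 / 0.95 = 0.947368

0.947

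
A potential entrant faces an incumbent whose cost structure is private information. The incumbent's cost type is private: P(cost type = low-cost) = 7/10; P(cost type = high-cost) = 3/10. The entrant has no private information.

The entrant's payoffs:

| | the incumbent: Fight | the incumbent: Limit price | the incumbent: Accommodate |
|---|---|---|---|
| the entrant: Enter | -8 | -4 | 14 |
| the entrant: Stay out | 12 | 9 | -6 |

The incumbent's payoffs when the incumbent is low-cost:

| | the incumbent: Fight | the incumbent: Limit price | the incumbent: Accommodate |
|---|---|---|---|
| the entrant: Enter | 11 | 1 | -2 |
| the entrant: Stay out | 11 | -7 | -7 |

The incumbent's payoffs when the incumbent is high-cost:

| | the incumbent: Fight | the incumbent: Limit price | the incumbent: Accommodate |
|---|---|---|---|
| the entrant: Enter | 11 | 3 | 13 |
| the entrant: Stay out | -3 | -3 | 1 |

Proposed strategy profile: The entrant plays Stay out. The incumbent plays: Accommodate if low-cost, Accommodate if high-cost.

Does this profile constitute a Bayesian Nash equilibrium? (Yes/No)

A profile is a BNE iff every type of every player is best-responding given beliefs about the other side.
The entrant plays Stay out: E[Stay out] = 7/10·(-6) + 3/10·(-6) = -6; E[Enter] = 14. Not best-responding. ✗
The incumbent (cost type low-cost), facing Stay out: Fight gives 11, Limit price gives -7, Accommodate gives -7. Proposed Accommodate is not best — profitable deviation exists. ✗
The incumbent (cost type high-cost), facing Stay out: Fight gives -3, Limit price gives -3, Accommodate gives 1. Proposed Accommodate is best. ✓

No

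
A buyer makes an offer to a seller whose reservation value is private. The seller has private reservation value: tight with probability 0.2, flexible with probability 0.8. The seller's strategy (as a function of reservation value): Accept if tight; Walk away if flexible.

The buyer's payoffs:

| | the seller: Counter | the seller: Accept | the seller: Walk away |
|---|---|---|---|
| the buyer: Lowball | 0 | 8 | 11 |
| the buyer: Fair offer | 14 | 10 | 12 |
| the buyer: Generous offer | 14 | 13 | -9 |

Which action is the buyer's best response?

E[Lowball] = 0.2·(8) + 0.8·(11) = 10.4
E[Fair offer] = 0.2·(10) + 0.8·(12) = 11.6
E[Generous offer] = 0.2·(13) + 0.8·(-9) = -4.6
Best response: Fair offer (11.6 is the largest).

Fair offer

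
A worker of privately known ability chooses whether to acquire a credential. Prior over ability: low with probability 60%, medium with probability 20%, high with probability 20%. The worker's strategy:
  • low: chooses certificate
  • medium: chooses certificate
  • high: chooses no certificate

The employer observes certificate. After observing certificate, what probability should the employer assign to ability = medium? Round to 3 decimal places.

0.250

P(certificate) = 0.6·1 + 0.2·1 + 0.2·0 = 0.8
P(medium | certificate) = (0.2·1) / 0.8 = 0.2 / 0.8 = 0.25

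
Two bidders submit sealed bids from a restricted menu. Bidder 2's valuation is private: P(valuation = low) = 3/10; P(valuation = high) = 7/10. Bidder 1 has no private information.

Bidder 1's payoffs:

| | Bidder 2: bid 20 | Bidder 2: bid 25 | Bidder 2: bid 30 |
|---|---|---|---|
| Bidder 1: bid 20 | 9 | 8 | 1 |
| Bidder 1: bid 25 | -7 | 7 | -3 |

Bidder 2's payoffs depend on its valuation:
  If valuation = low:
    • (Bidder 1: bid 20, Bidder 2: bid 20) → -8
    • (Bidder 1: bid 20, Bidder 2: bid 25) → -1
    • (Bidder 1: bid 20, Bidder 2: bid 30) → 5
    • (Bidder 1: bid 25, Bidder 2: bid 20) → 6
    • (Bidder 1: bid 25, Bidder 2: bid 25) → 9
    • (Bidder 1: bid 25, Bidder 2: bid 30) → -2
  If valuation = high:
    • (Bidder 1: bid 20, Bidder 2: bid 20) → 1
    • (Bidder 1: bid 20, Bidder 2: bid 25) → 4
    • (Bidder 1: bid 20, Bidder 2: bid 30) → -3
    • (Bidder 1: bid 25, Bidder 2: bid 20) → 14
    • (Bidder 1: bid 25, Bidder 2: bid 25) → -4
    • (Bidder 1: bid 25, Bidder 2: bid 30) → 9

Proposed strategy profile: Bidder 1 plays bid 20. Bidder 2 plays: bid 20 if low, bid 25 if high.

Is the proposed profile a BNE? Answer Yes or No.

No

A profile is a BNE iff every type of every player is best-responding given beliefs about the other side.
Bidder 1 plays bid 20: E[bid 20] = 3/10·(9) + 7/10·(8) = 83/10; E[bid 25] = 14/5. Best-responding. ✓
Bidder 2 (valuation low), facing bid 20: bid 20 gives -8, bid 25 gives -1, bid 30 gives 5. Proposed bid 20 is not best — profitable deviation exists. ✗
Bidder 2 (valuation high), facing bid 20: bid 20 gives 1, bid 25 gives 4, bid 30 gives -3. Proposed bid 25 is best. ✓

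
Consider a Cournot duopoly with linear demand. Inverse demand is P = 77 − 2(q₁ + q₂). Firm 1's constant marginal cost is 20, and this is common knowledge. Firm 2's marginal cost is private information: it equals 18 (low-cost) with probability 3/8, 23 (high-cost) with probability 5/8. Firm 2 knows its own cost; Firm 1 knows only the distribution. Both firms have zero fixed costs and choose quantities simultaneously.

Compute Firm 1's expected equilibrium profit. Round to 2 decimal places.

187.70

Each type of Firm 2 best-responds to q₁; Firm 1 best-responds to the expected q₂ over Firm 2's types.
Firm 2 with cost c maximizes (77 − 2(q₁+q₂) − c)·q₂, giving q₂(c) = (77 − c − 2q₁)/4.
E[c₂] = 3/8·18 + 5/8·23 = 21.125
Firm 1's FOC against E[q₂] yields q₁ = (77 − 2·20 + E[c₂])/6 = (77 − 40 + 21.125)/6 = 9.6875.
E[P] = 77 − 2·(q₁ + E[q₂]) = 39.375; Firm 1's expected profit = (E[P] − 20)·q₁ = (39.375 − 20)·9.6875 = 187.695.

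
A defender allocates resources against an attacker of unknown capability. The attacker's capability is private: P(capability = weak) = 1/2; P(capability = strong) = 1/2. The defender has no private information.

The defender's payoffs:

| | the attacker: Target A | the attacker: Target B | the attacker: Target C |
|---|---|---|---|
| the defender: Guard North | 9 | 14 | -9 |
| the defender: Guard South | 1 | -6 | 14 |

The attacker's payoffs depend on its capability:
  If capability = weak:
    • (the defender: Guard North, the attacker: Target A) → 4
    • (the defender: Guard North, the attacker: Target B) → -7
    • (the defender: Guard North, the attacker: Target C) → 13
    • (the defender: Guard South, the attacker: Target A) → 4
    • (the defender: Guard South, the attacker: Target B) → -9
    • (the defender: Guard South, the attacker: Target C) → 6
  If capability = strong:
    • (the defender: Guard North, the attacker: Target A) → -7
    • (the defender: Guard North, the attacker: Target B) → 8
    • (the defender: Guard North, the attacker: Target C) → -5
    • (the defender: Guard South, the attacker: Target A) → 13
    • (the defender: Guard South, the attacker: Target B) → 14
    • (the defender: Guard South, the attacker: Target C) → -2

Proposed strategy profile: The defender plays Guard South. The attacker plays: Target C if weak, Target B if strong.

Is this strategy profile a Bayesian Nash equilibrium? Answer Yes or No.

Yes

The defender plays Guard South: E[Guard South] = 1/2·(14) + 1/2·(-6) = 4; E[Guard North] = 5/2. Best-responding. ✓
The attacker (capability weak), facing Guard South: Target A gives 4, Target B gives -9, Target C gives 6. Proposed Target C is best. ✓
The attacker (capability strong), facing Guard South: Target A gives 13, Target B gives 14, Target C gives -2. Proposed Target B is best. ✓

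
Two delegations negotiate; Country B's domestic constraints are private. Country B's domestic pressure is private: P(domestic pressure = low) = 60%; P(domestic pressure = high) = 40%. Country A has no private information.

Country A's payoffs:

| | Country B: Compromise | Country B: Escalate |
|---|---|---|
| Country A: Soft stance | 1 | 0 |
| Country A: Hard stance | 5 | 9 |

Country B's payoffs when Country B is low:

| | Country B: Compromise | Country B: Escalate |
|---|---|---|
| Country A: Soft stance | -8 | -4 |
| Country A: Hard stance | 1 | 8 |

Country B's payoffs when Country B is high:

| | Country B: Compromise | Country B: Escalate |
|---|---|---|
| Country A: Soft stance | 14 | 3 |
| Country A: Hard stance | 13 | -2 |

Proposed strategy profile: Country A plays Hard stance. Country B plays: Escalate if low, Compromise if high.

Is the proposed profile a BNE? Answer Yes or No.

Country A plays Hard stance: E[Hard stance] = 0.6·(9) + 0.4·(5) = 7.4; E[Soft stance] = 0.4. Best-responding. ✓
Country B (domestic pressure low), facing Hard stance: Compromise gives 1, Escalate gives 8. Proposed Escalate is best. ✓
Country B (domestic pressure high), facing Hard stance: Compromise gives 13, Escalate gives -2. Proposed Compromise is best. ✓

Yes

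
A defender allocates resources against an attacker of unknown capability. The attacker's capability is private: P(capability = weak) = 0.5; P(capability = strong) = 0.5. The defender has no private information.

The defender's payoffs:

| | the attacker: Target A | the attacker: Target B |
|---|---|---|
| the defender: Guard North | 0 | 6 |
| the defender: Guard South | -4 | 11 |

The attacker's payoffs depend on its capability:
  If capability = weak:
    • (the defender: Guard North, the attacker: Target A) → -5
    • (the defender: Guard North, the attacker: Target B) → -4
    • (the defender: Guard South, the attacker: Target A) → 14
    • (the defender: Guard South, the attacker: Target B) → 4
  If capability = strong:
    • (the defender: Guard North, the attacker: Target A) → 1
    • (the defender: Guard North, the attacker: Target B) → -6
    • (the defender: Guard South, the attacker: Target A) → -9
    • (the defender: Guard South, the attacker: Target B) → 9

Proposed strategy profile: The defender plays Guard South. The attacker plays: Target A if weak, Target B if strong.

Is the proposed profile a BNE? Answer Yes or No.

Yes

The defender plays Guard South: E[Guard South] = 0.5·(-4) + 0.5·(11) = 3.5; E[Guard North] = 3. Best-responding. ✓
The attacker (capability weak), facing Guard South: Target A gives 14, Target B gives 4. Proposed Target A is best. ✓
The attacker (capability strong), facing Guard South: Target A gives -9, Target B gives 9. Proposed Target B is best. ✓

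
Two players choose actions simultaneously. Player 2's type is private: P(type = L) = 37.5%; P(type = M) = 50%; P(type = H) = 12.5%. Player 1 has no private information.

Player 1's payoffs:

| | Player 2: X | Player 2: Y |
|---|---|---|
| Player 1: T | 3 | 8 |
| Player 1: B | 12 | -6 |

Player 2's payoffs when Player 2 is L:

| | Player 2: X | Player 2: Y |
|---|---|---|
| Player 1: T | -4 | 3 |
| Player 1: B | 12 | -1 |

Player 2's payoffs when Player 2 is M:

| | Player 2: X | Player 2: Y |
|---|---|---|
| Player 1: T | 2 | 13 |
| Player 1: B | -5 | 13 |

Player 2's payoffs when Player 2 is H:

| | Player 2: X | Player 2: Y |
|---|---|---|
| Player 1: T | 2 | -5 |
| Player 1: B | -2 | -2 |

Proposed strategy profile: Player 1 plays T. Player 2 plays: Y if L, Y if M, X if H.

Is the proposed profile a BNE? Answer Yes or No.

Player 1 plays T: E[T] = 0.375·(8) + 0.5·(8) + 0.125·(3) = 7.375; E[B] = -3.75. Best-responding. ✓
Player 2 (type L), facing T: X gives -4, Y gives 3. Proposed Y is best. ✓
Player 2 (type M), facing T: X gives 2, Y gives 13. Proposed Y is best. ✓
Player 2 (type H), facing T: X gives 2, Y gives -5. Proposed X is best. ✓

Yes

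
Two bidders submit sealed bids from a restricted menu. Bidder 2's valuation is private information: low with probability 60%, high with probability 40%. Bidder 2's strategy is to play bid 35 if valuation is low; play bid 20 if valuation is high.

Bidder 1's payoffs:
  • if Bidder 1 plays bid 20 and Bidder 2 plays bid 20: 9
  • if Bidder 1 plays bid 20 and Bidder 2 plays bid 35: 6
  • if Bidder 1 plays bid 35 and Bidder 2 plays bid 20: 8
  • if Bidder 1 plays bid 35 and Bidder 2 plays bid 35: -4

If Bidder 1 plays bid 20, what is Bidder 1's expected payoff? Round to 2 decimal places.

Take the expectation over Bidder 2's valuation, weighting each type's action by its prior probability.
E[bid 20] = 0.6·6 + 0.4·9 = 3.6 + 3.6 = 7.2

7.20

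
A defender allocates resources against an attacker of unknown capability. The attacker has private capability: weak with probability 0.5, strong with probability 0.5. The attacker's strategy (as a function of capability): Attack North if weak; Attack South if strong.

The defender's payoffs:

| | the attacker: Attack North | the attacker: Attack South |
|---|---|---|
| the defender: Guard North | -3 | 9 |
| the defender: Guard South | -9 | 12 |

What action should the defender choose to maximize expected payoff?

Compute the defender's expected payoff for each action, taking the expectation over the attacker's type.
E[Guard North] = 0.5·(-3) + 0.5·(9) = 3
E[Guard South] = 0.5·(-9) + 0.5·(12) = 1.5
Best response: Guard North (3 is the largest).

Guard North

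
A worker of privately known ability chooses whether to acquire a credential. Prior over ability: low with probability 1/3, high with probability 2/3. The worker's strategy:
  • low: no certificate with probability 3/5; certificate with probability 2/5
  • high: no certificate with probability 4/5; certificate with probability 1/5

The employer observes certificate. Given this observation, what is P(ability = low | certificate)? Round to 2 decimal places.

0.50

P(certificate) = (1/3)·(2/5) + (2/3)·(1/5) = 4/15
P(low | certificate) = ((1/3)·(2/5)) / (4/15) = (2/15) / (4/15) = 1/2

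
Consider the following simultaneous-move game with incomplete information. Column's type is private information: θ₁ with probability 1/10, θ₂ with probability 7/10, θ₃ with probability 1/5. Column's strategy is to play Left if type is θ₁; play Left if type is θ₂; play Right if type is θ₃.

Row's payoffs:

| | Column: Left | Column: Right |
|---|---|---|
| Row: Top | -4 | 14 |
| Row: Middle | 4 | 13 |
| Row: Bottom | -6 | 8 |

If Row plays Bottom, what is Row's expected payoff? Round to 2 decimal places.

E[Bottom] = 1/10·(-6) + 7/10·(-6) + 1/5·8 = (-3/5) + (-21/5) + 8/5 = -16/5

-3.20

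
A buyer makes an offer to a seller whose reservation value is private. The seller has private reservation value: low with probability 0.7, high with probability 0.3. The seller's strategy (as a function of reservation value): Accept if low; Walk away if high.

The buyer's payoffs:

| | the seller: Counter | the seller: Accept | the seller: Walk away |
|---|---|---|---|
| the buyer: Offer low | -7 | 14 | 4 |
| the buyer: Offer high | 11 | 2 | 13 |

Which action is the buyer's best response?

E[Offer low] = 0.7·(14) + 0.3·(4) = 11
E[Offer high] = 0.7·(2) + 0.3·(13) = 5.3
Best response: Offer low (11 is the largest).

Offer low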